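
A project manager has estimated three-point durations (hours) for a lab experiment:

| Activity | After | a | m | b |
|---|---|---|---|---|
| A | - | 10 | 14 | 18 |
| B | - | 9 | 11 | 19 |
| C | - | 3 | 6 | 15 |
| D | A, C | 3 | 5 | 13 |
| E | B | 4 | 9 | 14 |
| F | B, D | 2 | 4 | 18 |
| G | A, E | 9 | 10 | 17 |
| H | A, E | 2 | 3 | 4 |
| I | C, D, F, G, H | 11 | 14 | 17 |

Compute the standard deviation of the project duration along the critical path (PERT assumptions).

2.89 hours

te_A = (10 + 4·14 + 18)/6 = 84/6 = 14; σ²_A = ((18−10)/6)² = 1.778
te_B = (9 + 4·11 + 19)/6 = 72/6 = 12; σ²_B = ((19−9)/6)² = 2.778
te_C = (3 + 4·6 + 15)/6 = 42/6 = 7; σ²_C = ((15−3)/6)² = 4.000
te_D = (3 + 4·5 + 13)/6 = 36/6 = 6; σ²_D = ((13−3)/6)² = 2.778
te_E = (4 + 4·9 + 14)/6 = 54/6 = 9; σ²_E = ((14−4)/6)² = 2.778
te_F = (2 + 4·4 + 18)/6 = 36/6 = 6; σ²_F = ((18−2)/6)² = 7.111
te_G = (9 + 4·10 + 17)/6 = 66/6 = 11; σ²_G = ((17−9)/6)² = 1.778
te_H = (2 + 4·3 + 4)/6 = 18/6 = 3; σ²_H = ((4−2)/6)² = 0.111
te_I = (11 + 4·14 + 17)/6 = 84/6 = 14; σ²_I = ((17−11)/6)² = 1.000

Forward pass:
ES_A = 0; EF_A = 14
ES_B = 0; EF_B = 12
ES_C = 0; EF_C = 7
ES_D = max(EF_A=14, EF_C=7) = 14; EF_D = 14+6 = 20
ES_E = 12; EF_E = 12+9 = 21
ES_F = max(EF_B=12, EF_D=20) = 20; EF_F = 20+6 = 26
ES_G = max(EF_A=14, EF_E=21) = 21; EF_G = 21+11 = 32
ES_H = max(EF_A=14, EF_E=21) = 21; EF_H = 21+3 = 24
ES_I = max(EF_C=7, EF_D=20, EF_F=26, EF_G=32, EF_H=24) = 32; EF_I = 32+14 = 46
Expected project duration μ = 46 hours. Critical path: B → E → G → I.

Variance along critical path = 2.778 + 2.778 + 1.778 + 1.000 = 8.333
σ = √8.333 = 2.887 hours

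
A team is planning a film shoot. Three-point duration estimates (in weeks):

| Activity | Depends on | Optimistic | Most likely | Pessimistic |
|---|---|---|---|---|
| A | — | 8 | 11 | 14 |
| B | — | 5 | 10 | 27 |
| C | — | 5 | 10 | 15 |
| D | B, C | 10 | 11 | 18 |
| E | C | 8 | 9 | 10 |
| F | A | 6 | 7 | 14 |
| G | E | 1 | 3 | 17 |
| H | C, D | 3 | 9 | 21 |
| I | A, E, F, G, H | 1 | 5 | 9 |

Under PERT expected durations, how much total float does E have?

10 weeks

te_A = (8 + 4·11 + 14)/6 = 66/6 = 11
te_B = (5 + 4·10 + 27)/6 = 72/6 = 12
te_C = (5 + 4·10 + 15)/6 = 60/6 = 10
te_D = (10 + 4·11 + 18)/6 = 72/6 = 12
te_E = (8 + 4·9 + 10)/6 = 54/6 = 9
te_F = (6 + 4·7 + 14)/6 = 48/6 = 8
te_G = (1 + 4·3 + 17)/6 = 30/6 = 5
te_H = (3 + 4·9 + 21)/6 = 60/6 = 10
te_I = (1 + 4·5 + 9)/6 = 30/6 = 5

Forward pass:
ES_A = 0; EF_A = 11
ES_B = 0; EF_B = 12
ES_C = 0; EF_C = 10
ES_D = max(EF_B=12, EF_C=10) = 12; EF_D = 12+12 = 24
ES_E = 10; EF_E = 10+9 = 19
ES_F = 11; EF_F = 11+8 = 19
ES_G = 19; EF_G = 19+5 = 24
ES_H = max(EF_C=10, EF_D=24) = 24; EF_H = 24+10 = 34
ES_I = max(EF_A=11, EF_E=19, EF_F=19, EF_G=24, EF_H=34) = 34; EF_I = 34+5 = 39
Expected project duration μ = 39 weeks. Critical path: B → D → H → I.

Backward pass:
LF_I = 39; LS_I = 39−5 = 34
LF_H = LS_I = 34; LS_H = 34−10 = 24
LF_G = LS_I = 34; LS_G = 34−5 = 29
LF_F = LS_I = 34; LS_F = 34−8 = 26
LF_E = min(LS_G=29, LS_I=34) = 29; LS_E = 29−9 = 20
LF_D = LS_H = 24; LS_D = 24−12 = 12
LF_C = min(LS_D=12, LS_E=20, LS_H=24) = 12; LS_C = 12−10 = 2
LF_B = LS_D = 12; LS_B = 12−12 = 0
LF_A = min(LS_F=26, LS_I=34) = 26; LS_A = 26−11 = 15
Slack_E = LS_E − ES_E = 20 − 10 = 10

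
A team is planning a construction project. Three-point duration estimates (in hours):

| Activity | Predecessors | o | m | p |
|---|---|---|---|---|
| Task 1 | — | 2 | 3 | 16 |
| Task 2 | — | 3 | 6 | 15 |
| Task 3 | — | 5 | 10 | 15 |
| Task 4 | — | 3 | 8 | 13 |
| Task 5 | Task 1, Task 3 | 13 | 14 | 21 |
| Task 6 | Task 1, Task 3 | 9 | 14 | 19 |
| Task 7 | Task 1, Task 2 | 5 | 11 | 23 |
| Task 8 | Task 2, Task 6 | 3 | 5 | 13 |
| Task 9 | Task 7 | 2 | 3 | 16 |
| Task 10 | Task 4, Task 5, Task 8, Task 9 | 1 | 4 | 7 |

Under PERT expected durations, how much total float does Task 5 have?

te_Task 1 = (2 + 4·3 + 16)/6 = 30/6 = 5
te_Task 2 = (3 + 4·6 + 15)/6 = 42/6 = 7
te_Task 3 = (5 + 4·10 + 15)/6 = 60/6 = 10
te_Task 4 = (3 + 4·8 + 13)/6 = 48/6 = 8
te_Task 5 = (13 + 4·14 + 21)/6 = 90/6 = 15
te_Task 6 = (9 + 4·14 + 19)/6 = 84/6 = 14
te_Task 7 = (5 + 4·11 + 23)/6 = 72/6 = 12
te_Task 8 = (3 + 4·5 + 13)/6 = 36/6 = 6
te_Task 9 = (2 + 4·3 + 16)/6 = 30/6 = 5
te_Task 10 = (1 + 4·4 + 7)/6 = 24/6 = 4

Forward pass:
ES_Task 1 = 0; EF_Task 1 = 5
ES_Task 2 = 0; EF_Task 2 = 7
ES_Task 3 = 0; EF_Task 3 = 10
ES_Task 4 = 0; EF_Task 4 = 8
ES_Task 5 = max(EF_Task 1=5, EF_Task 3=10) = 10; EF_Task 5 = 10+15 = 25
ES_Task 6 = max(EF_Task 1=5, EF_Task 3=10) = 10; EF_Task 6 = 10+14 = 24
ES_Task 7 = max(EF_Task 1=5, EF_Task 2=7) = 7; EF_Task 7 = 7+12 = 19
ES_Task 8 = max(EF_Task 2=7, EF_Task 6=24) = 24; EF_Task 8 = 24+6 = 30
ES_Task 9 = 19; EF_Task 9 = 19+5 = 24
ES_Task 10 = max(EF_Task 4=8, EF_Task 5=25, EF_Task 8=30, EF_Task 9=24) = 30; EF_Task 10 = 30+4 = 34
Expected project duration μ = 34 hours. Critical path: Task 3 → Task 6 → Task 8 → Task 10.

Backward pass:
LF_Task 10 = 34; LS_Task 10 = 34−4 = 30
LF_Task 9 = LS_Task 10 = 30; LS_Task 9 = 30−5 = 25
LF_Task 8 = LS_Task 10 = 30; LS_Task 8 = 30−6 = 24
LF_Task 7 = LS_Task 9 = 25; LS_Task 7 = 25−12 = 13
LF_Task 6 = LS_Task 8 = 24; LS_Task 6 = 24−14 = 10
LF_Task 5 = LS_Task 10 = 30; LS_Task 5 = 30−15 = 15
LF_Task 4 = LS_Task 10 = 30; LS_Task 4 = 30−8 = 22
LF_Task 3 = min(LS_Task 5=15, LS_Task 6=10) = 10; LS_Task 3 = 10−10 = 0
LF_Task 2 = min(LS_Task 7=13, LS_Task 8=24) = 13; LS_Task 2 = 13−7 = 6
LF_Task 1 = min(LS_Task 5=15, LS_Task 6=10, LS_Task 7=13) = 10; LS_Task 1 = 10−5 = 5
Slack_Task 5 = LS_Task 5 − ES_Task 5 = 15 − 10 = 5

5 hours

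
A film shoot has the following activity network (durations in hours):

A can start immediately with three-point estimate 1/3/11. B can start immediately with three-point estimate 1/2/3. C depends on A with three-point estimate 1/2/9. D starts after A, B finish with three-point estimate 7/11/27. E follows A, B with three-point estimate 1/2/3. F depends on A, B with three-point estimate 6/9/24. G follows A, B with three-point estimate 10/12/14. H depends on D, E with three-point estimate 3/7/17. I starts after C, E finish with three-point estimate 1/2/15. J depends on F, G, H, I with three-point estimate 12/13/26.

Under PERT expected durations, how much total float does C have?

te_A = (1 + 4·3 + 11)/6 = 24/6 = 4
te_B = (1 + 4·2 + 3)/6 = 12/6 = 2
te_C = (1 + 4·2 + 9)/6 = 18/6 = 3
te_D = (7 + 4·11 + 27)/6 = 78/6 = 13
te_E = (1 + 4·2 + 3)/6 = 12/6 = 2
te_F = (6 + 4·9 + 24)/6 = 66/6 = 11
te_G = (10 + 4·12 + 14)/6 = 72/6 = 12
te_H = (3 + 4·7 + 17)/6 = 48/6 = 8
te_I = (1 + 4·2 + 15)/6 = 24/6 = 4
te_J = (12 + 4·13 + 26)/6 = 90/6 = 15

Forward pass:
ES_A = 0; EF_A = 4
ES_B = 0; EF_B = 2
ES_C = 4; EF_C = 4+3 = 7
ES_D = max(EF_A=4, EF_B=2) = 4; EF_D = 4+13 = 17
ES_E = max(EF_A=4, EF_B=2) = 4; EF_E = 4+2 = 6
ES_F = max(EF_A=4, EF_B=2) = 4; EF_F = 4+11 = 15
ES_G = max(EF_A=4, EF_B=2) = 4; EF_G = 4+12 = 16
ES_H = max(EF_D=17, EF_E=6) = 17; EF_H = 17+8 = 25
ES_I = max(EF_C=7, EF_E=6) = 7; EF_I = 7+4 = 11
ES_J = max(EF_F=15, EF_G=16, EF_H=25, EF_I=11) = 25; EF_J = 25+15 = 40
Expected project duration μ = 40 hours. Critical path: A → D → H → J.

Backward pass:
LF_J = 40; LS_J = 40−15 = 25
LF_I = LS_J = 25; LS_I = 25−4 = 21
LF_H = LS_J = 25; LS_H = 25−8 = 17
LF_G = LS_J = 25; LS_G = 25−12 = 13
LF_F = LS_J = 25; LS_F = 25−11 = 14
LF_E = min(LS_H=17, LS_I=21) = 17; LS_E = 17−2 = 15
LF_D = LS_H = 17; LS_D = 17−13 = 4
LF_C = LS_I = 21; LS_C = 21−3 = 18
LF_B = min(LS_D=4, LS_E=15, LS_F=14, LS_G=13) = 4; LS_B = 4−2 = 2
LF_A = min(LS_C=18, LS_D=4, LS_E=15, LS_F=14, LS_G=13) = 4; LS_A = 4−4 = 0
Slack_C = LS_C − ES_C = 18 − 4 = 14

14 hours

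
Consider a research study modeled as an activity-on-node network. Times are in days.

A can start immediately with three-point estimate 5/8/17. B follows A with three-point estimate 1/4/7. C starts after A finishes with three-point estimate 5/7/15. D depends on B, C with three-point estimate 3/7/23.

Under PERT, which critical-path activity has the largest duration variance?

te_A = (5 + 4·8 + 17)/6 = 54/6 = 9; σ²_A = ((17−5)/6)² = 4.000
te_B = (1 + 4·4 + 7)/6 = 24/6 = 4; σ²_B = ((7−1)/6)² = 1.000
te_C = (5 + 4·7 + 15)/6 = 48/6 = 8; σ²_C = ((15−5)/6)² = 2.778
te_D = (3 + 4·7 + 23)/6 = 54/6 = 9; σ²_D = ((23−3)/6)² = 11.111

Forward pass:
ES_A = 0; EF_A = 9
ES_B = 9; EF_B = 9+4 = 13
ES_C = 9; EF_C = 9+8 = 17
ES_D = max(EF_B=13, EF_C=17) = 17; EF_D = 17+9 = 26
Expected project duration μ = 26 days. Critical path: A → C → D.

Variances on critical path: σ²_A=4.000, σ²_C=2.778, σ²_D=11.111.
Largest is σ²_D = 11.111.

D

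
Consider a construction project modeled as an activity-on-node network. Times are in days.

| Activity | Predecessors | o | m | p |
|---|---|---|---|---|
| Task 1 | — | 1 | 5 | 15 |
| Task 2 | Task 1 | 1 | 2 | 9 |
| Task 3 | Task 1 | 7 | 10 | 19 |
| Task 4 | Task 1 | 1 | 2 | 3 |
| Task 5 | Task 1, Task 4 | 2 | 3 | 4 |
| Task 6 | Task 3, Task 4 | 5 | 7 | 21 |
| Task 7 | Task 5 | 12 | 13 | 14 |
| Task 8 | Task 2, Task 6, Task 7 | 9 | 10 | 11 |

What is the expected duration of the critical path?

36 days

te_Task 1 = (1 + 4·5 + 15)/6 = 36/6 = 6
te_Task 2 = (1 + 4·2 + 9)/6 = 18/6 = 3
te_Task 3 = (7 + 4·10 + 19)/6 = 66/6 = 11
te_Task 4 = (1 + 4·2 + 3)/6 = 12/6 = 2
te_Task 5 = (2 + 4·3 + 4)/6 = 18/6 = 3
te_Task 6 = (5 + 4·7 + 21)/6 = 54/6 = 9
te_Task 7 = (12 + 4·13 + 14)/6 = 78/6 = 13
te_Task 8 = (9 + 4·10 + 11)/6 = 60/6 = 10

Forward pass:
ES_Task 1 = 0; EF_Task 1 = 6
ES_Task 2 = 6; EF_Task 2 = 6+3 = 9
ES_Task 3 = 6; EF_Task 3 = 6+11 = 17
ES_Task 4 = 6; EF_Task 4 = 6+2 = 8
ES_Task 5 = max(EF_Task 1=6, EF_Task 4=8) = 8; EF_Task 5 = 8+3 = 11
ES_Task 6 = max(EF_Task 3=17, EF_Task 4=8) = 17; EF_Task 6 = 17+9 = 26
ES_Task 7 = 11; EF_Task 7 = 11+13 = 24
ES_Task 8 = max(EF_Task 2=9, EF_Task 6=26, EF_Task 7=24) = 26; EF_Task 8 = 26+10 = 36
Expected project duration μ = 36 days. Critical path: Task 1 → Task 3 → Task 6 → Task 8.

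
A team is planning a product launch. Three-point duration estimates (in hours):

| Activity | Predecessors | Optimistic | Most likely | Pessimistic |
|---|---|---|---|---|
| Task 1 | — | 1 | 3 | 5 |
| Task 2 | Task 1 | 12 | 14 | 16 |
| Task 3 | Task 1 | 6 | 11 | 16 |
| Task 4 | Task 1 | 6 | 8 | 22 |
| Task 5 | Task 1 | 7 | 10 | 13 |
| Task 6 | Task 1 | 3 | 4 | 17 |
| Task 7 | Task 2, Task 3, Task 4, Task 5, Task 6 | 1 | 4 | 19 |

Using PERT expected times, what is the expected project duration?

te_Task 1 = (1 + 4·3 + 5)/6 = 18/6 = 3
te_Task 2 = (12 + 4·14 + 16)/6 = 84/6 = 14
te_Task 3 = (6 + 4·11 + 16)/6 = 66/6 = 11
te_Task 4 = (6 + 4·8 + 22)/6 = 60/6 = 10
te_Task 5 = (7 + 4·10 + 13)/6 = 60/6 = 10
te_Task 6 = (3 + 4·4 + 17)/6 = 36/6 = 6
te_Task 7 = (1 + 4·4 + 19)/6 = 36/6 = 6

Forward pass:
ES_Task 1 = 0; EF_Task 1 = 3
ES_Task 2 = 3; EF_Task 2 = 3+14 = 17
ES_Task 3 = 3; EF_Task 3 = 3+11 = 14
ES_Task 4 = 3; EF_Task 4 = 3+10 = 13
ES_Task 5 = 3; EF_Task 5 = 3+10 = 13
ES_Task 6 = 3; EF_Task 6 = 3+6 = 9
ES_Task 7 = max(EF_Task 2=17, EF_Task 3=14, EF_Task 4=13, EF_Task 5=13, EF_Task 6=9) = 17; EF_Task 7 = 17+6 = 23
Expected project duration μ = 23 hours. Critical path: Task 1 → Task 2 → Task 7.

23 hours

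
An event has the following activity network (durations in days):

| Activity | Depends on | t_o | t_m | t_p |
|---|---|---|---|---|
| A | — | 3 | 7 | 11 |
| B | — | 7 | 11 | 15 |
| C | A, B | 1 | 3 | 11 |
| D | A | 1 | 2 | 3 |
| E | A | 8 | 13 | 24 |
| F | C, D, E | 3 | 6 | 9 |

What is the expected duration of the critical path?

te_A = (3 + 4·7 + 11)/6 = 42/6 = 7
te_B = (7 + 4·11 + 15)/6 = 66/6 = 11
te_C = (1 + 4·3 + 11)/6 = 24/6 = 4
te_D = (1 + 4·2 + 3)/6 = 12/6 = 2
te_E = (8 + 4·13 + 24)/6 = 84/6 = 14
te_F = (3 + 4·6 + 9)/6 = 36/6 = 6

Forward pass:
ES_A = 0; EF_A = 7
ES_B = 0; EF_B = 11
ES_C = max(EF_A=7, EF_B=11) = 11; EF_C = 11+4 = 15
ES_D = 7; EF_D = 7+2 = 9
ES_E = 7; EF_E = 7+14 = 21
ES_F = max(EF_C=15, EF_D=9, EF_E=21) = 21; EF_F = 21+6 = 27
Expected project duration μ = 27 days. Critical path: A → E → F.

27 days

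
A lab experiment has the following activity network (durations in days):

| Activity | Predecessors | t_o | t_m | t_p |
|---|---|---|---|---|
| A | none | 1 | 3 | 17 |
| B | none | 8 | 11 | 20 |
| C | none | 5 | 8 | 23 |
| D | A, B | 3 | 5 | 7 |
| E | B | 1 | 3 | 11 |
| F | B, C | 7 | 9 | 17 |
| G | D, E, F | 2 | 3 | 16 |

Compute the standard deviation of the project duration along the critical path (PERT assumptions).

3.50 days

te_A = (1 + 4·3 + 17)/6 = 30/6 = 5; σ²_A = ((17−1)/6)² = 7.111
te_B = (8 + 4·11 + 20)/6 = 72/6 = 12; σ²_B = ((20−8)/6)² = 4.000
te_C = (5 + 4·8 + 23)/6 = 60/6 = 10; σ²_C = ((23−5)/6)² = 9.000
te_D = (3 + 4·5 + 7)/6 = 30/6 = 5; σ²_D = ((7−3)/6)² = 0.444
te_E = (1 + 4·3 + 11)/6 = 24/6 = 4; σ²_E = ((11−1)/6)² = 2.778
te_F = (7 + 4·9 + 17)/6 = 60/6 = 10; σ²_F = ((17−7)/6)² = 2.778
te_G = (2 + 4·3 + 16)/6 = 30/6 = 5; σ²_G = ((16−2)/6)² = 5.444

Forward pass:
ES_A = 0; EF_A = 5
ES_B = 0; EF_B = 12
ES_C = 0; EF_C = 10
ES_D = max(EF_A=5, EF_B=12) = 12; EF_D = 12+5 = 17
ES_E = 12; EF_E = 12+4 = 16
ES_F = max(EF_B=12, EF_C=10) = 12; EF_F = 12+10 = 22
ES_G = max(EF_D=17, EF_E=16, EF_F=22) = 22; EF_G = 22+5 = 27
Expected project duration μ = 27 days. Critical path: B → F → G.

Variance along critical path = 4.000 + 2.778 + 5.444 = 12.222
σ = √12.222 = 3.496 days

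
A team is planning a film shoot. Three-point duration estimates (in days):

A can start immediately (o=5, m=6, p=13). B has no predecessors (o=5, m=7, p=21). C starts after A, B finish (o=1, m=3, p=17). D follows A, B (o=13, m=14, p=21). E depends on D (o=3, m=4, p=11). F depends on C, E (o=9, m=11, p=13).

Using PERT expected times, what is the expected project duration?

40 days

te_A = (5 + 4·6 + 13)/6 = 42/6 = 7
te_B = (5 + 4·7 + 21)/6 = 54/6 = 9
te_C = (1 + 4·3 + 17)/6 = 30/6 = 5
te_D = (13 + 4·14 + 21)/6 = 90/6 = 15
te_E = (3 + 4·4 + 11)/6 = 30/6 = 5
te_F = (9 + 4·11 + 13)/6 = 66/6 = 11

Forward pass:
ES_A = 0; EF_A = 7
ES_B = 0; EF_B = 9
ES_C = max(EF_A=7, EF_B=9) = 9; EF_C = 9+5 = 14
ES_D = max(EF_A=7, EF_B=9) = 9; EF_D = 9+15 = 24
ES_E = 24; EF_E = 24+5 = 29
ES_F = max(EF_C=14, EF_E=29) = 29; EF_F = 29+11 = 40
Expected project duration μ = 40 days. Critical path: B → D → E → F.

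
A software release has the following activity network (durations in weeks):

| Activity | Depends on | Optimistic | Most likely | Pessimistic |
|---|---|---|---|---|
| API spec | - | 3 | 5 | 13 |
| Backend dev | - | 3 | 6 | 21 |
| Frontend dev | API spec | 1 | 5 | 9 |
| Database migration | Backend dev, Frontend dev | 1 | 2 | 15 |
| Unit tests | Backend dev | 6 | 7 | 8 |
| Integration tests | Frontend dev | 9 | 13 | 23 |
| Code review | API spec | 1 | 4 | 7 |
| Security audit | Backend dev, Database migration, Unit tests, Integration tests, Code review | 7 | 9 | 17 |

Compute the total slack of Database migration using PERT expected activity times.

te_API spec = (3 + 4·5 + 13)/6 = 36/6 = 6
te_Backend dev = (3 + 4·6 + 21)/6 = 48/6 = 8
te_Frontend dev = (1 + 4·5 + 9)/6 = 30/6 = 5
te_Database migration = (1 + 4·2 + 15)/6 = 24/6 = 4
te_Unit tests = (6 + 4·7 + 8)/6 = 42/6 = 7
te_Integration tests = (9 + 4·13 + 23)/6 = 84/6 = 14
te_Code review = (1 + 4·4 + 7)/6 = 24/6 = 4
te_Security audit = (7 + 4·9 + 17)/6 = 60/6 = 10

Forward pass:
ES_API spec = 0; EF_API spec = 6
ES_Backend dev = 0; EF_Backend dev = 8
ES_Frontend dev = 6; EF_Frontend dev = 6+5 = 11
ES_Database migration = max(EF_Backend dev=8, EF_Frontend dev=11) = 11; EF_Database migration = 11+4 = 15
ES_Unit tests = 8; EF_Unit tests = 8+7 = 15
ES_Integration tests = 11; EF_Integration tests = 11+14 = 25
ES_Code review = 6; EF_Code review = 6+4 = 10
ES_Security audit = max(EF_Backend dev=8, EF_Database migration=15, EF_Unit tests=15, EF_Integration tests=25, EF_Code review=10) = 25; EF_Security audit = 25+10 = 35
Expected project duration μ = 35 weeks. Critical path: API spec → Frontend dev → Integration tests → Security audit.

Backward pass:
LF_Security audit = 35; LS_Security audit = 35−10 = 25
LF_Code review = LS_Security audit = 25; LS_Code review = 25−4 = 21
LF_Integration tests = LS_Security audit = 25; LS_Integration tests = 25−14 = 11
LF_Unit tests = LS_Security audit = 25; LS_Unit tests = 25−7 = 18
LF_Database migration = LS_Security audit = 25; LS_Database migration = 25−4 = 21
LF_Frontend dev = min(LS_Database migration=21, LS_Integration tests=11) = 11; LS_Frontend dev = 11−5 = 6
LF_Backend dev = min(LS_Database migration=21, LS_Unit tests=18, LS_Security audit=25) = 18; LS_Backend dev = 18−8 = 10
LF_API spec = min(LS_Frontend dev=6, LS_Code review=21) = 6; LS_API spec = 6−6 = 0
Slack_Database migration = LS_Database migration − ES_Database migration = 21 − 11 = 10

10 weeks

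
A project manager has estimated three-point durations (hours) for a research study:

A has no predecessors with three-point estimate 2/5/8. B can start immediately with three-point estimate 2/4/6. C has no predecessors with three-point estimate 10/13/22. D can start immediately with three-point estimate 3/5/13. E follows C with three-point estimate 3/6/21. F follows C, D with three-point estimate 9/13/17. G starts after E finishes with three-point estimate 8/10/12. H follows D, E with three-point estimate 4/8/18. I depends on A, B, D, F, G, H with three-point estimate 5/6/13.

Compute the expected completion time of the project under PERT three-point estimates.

39 hours

te_A = (2 + 4·5 + 8)/6 = 30/6 = 5
te_B = (2 + 4·4 + 6)/6 = 24/6 = 4
te_C = (10 + 4·13 + 22)/6 = 84/6 = 14
te_D = (3 + 4·5 + 13)/6 = 36/6 = 6
te_E = (3 + 4·6 + 21)/6 = 48/6 = 8
te_F = (9 + 4·13 + 17)/6 = 78/6 = 13
te_G = (8 + 4·10 + 12)/6 = 60/6 = 10
te_H = (4 + 4·8 + 18)/6 = 54/6 = 9
te_I = (5 + 4·6 + 13)/6 = 42/6 = 7

Forward pass:
ES_A = 0; EF_A = 5
ES_B = 0; EF_B = 4
ES_C = 0; EF_C = 14
ES_D = 0; EF_D = 6
ES_E = 14; EF_E = 14+8 = 22
ES_F = max(EF_C=14, EF_D=6) = 14; EF_F = 14+13 = 27
ES_G = 22; EF_G = 22+10 = 32
ES_H = max(EF_D=6, EF_E=22) = 22; EF_H = 22+9 = 31
ES_I = max(EF_A=5, EF_B=4, EF_D=6, EF_F=27, EF_G=32, EF_H=31) = 32; EF_I = 32+7 = 39
Expected project duration μ = 39 hours. Critical path: C → E → G → I.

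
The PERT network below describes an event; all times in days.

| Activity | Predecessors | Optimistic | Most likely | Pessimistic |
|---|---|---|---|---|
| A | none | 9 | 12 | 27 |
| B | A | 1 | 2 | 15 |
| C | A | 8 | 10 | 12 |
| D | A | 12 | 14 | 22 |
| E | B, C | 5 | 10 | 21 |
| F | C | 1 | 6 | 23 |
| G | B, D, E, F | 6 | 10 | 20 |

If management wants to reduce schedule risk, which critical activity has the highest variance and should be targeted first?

te_A = (9 + 4·12 + 27)/6 = 84/6 = 14; σ²_A = ((27−9)/6)² = 9.000
te_B = (1 + 4·2 + 15)/6 = 24/6 = 4; σ²_B = ((15−1)/6)² = 5.444
te_C = (8 + 4·10 + 12)/6 = 60/6 = 10; σ²_C = ((12−8)/6)² = 0.444
te_D = (12 + 4·14 + 22)/6 = 90/6 = 15; σ²_D = ((22−12)/6)² = 2.778
te_E = (5 + 4·10 + 21)/6 = 66/6 = 11; σ²_E = ((21−5)/6)² = 7.111
te_F = (1 + 4·6 + 23)/6 = 48/6 = 8; σ²_F = ((23−1)/6)² = 13.444
te_G = (6 + 4·10 + 20)/6 = 66/6 = 11; σ²_G = ((20−6)/6)² = 5.444

Forward pass:
ES_A = 0; EF_A = 14
ES_B = 14; EF_B = 14+4 = 18
ES_C = 14; EF_C = 14+10 = 24
ES_D = 14; EF_D = 14+15 = 29
ES_E = max(EF_B=18, EF_C=24) = 24; EF_E = 24+11 = 35
ES_F = 24; EF_F = 24+8 = 32
ES_G = max(EF_B=18, EF_D=29, EF_E=35, EF_F=32) = 35; EF_G = 35+11 = 46
Expected project duration μ = 46 days. Critical path: A → C → E → G.

Variances on critical path: σ²_A=9.000, σ²_C=0.444, σ²_E=7.111, σ²_G=5.444.
Largest is σ²_A = 9.000.

A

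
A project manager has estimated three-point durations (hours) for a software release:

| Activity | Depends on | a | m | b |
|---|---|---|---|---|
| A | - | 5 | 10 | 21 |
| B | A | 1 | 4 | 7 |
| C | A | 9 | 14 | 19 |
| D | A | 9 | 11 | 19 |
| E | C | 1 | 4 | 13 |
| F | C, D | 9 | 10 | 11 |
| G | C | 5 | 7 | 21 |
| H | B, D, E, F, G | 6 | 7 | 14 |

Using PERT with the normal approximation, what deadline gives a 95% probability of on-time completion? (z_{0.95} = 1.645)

48.6 hours

te_A = (5 + 4·10 + 21)/6 = 66/6 = 11; σ²_A = ((21−5)/6)² = 7.111
te_B = (1 + 4·4 + 7)/6 = 24/6 = 4; σ²_B = ((7−1)/6)² = 1.000
te_C = (9 + 4·14 + 19)/6 = 84/6 = 14; σ²_C = ((19−9)/6)² = 2.778
te_D = (9 + 4·11 + 19)/6 = 72/6 = 12; σ²_D = ((19−9)/6)² = 2.778
te_E = (1 + 4·4 + 13)/6 = 30/6 = 5; σ²_E = ((13−1)/6)² = 4.000
te_F = (9 + 4·10 + 11)/6 = 60/6 = 10; σ²_F = ((11−9)/6)² = 0.111
te_G = (5 + 4·7 + 21)/6 = 54/6 = 9; σ²_G = ((21−5)/6)² = 7.111
te_H = (6 + 4·7 + 14)/6 = 48/6 = 8; σ²_H = ((14−6)/6)² = 1.778

Forward pass:
ES_A = 0; EF_A = 11
ES_B = 11; EF_B = 11+4 = 15
ES_C = 11; EF_C = 11+14 = 25
ES_D = 11; EF_D = 11+12 = 23
ES_E = 25; EF_E = 25+5 = 30
ES_F = max(EF_C=25, EF_D=23) = 25; EF_F = 25+10 = 35
ES_G = 25; EF_G = 25+9 = 34
ES_H = max(EF_B=15, EF_D=23, EF_E=30, EF_F=35, EF_G=34) = 35; EF_H = 35+8 = 43
Expected project duration μ = 43 hours. Critical path: A → C → F → H.

Variance along critical path = 7.111 + 2.778 + 0.111 + 1.778 = 11.778; σ = 3.432 hours.
D = μ + z·σ = 43 + 1.645·3.432 = 48.6 hours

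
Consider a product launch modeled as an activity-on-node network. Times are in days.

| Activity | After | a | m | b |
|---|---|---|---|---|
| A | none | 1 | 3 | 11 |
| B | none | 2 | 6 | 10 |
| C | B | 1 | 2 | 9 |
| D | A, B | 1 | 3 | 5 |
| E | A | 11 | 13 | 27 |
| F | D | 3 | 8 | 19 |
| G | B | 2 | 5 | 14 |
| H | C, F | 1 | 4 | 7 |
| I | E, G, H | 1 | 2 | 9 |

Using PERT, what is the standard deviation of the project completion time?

3.48 days

te_A = (1 + 4·3 + 11)/6 = 24/6 = 4; σ²_A = ((11−1)/6)² = 2.778
te_B = (2 + 4·6 + 10)/6 = 36/6 = 6; σ²_B = ((10−2)/6)² = 1.778
te_C = (1 + 4·2 + 9)/6 = 18/6 = 3; σ²_C = ((9−1)/6)² = 1.778
te_D = (1 + 4·3 + 5)/6 = 18/6 = 3; σ²_D = ((5−1)/6)² = 0.444
te_E = (11 + 4·13 + 27)/6 = 90/6 = 15; σ²_E = ((27−11)/6)² = 7.111
te_F = (3 + 4·8 + 19)/6 = 54/6 = 9; σ²_F = ((19−3)/6)² = 7.111
te_G = (2 + 4·5 + 14)/6 = 36/6 = 6; σ²_G = ((14−2)/6)² = 4.000
te_H = (1 + 4·4 + 7)/6 = 24/6 = 4; σ²_H = ((7−1)/6)² = 1.000
te_I = (1 + 4·2 + 9)/6 = 18/6 = 3; σ²_I = ((9−1)/6)² = 1.778

Forward pass:
ES_A = 0; EF_A = 4
ES_B = 0; EF_B = 6
ES_C = 6; EF_C = 6+3 = 9
ES_D = max(EF_A=4, EF_B=6) = 6; EF_D = 6+3 = 9
ES_E = 4; EF_E = 4+15 = 19
ES_F = 9; EF_F = 9+9 = 18
ES_G = 6; EF_G = 6+6 = 12
ES_H = max(EF_C=9, EF_F=18) = 18; EF_H = 18+4 = 22
ES_I = max(EF_E=19, EF_G=12, EF_H=22) = 22; EF_I = 22+3 = 25
Expected project duration μ = 25 days. Critical path: B → D → F → H → I.

Variance along critical path = 1.778 + 0.444 + 7.111 + 1.000 + 1.778 = 12.111
σ = √12.111 = 3.480 days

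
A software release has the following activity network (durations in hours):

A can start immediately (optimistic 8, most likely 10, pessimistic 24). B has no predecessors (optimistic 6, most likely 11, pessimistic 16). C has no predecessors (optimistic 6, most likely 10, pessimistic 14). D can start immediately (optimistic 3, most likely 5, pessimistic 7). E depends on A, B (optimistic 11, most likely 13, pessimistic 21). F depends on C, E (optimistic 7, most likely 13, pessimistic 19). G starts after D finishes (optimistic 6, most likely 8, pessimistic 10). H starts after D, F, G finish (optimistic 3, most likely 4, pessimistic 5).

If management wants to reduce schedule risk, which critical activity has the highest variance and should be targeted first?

A

te_A = (8 + 4·10 + 24)/6 = 72/6 = 12; σ²_A = ((24−8)/6)² = 7.111
te_B = (6 + 4·11 + 16)/6 = 66/6 = 11; σ²_B = ((16−6)/6)² = 2.778
te_C = (6 + 4·10 + 14)/6 = 60/6 = 10; σ²_C = ((14−6)/6)² = 1.778
te_D = (3 + 4·5 + 7)/6 = 30/6 = 5; σ²_D = ((7−3)/6)² = 0.444
te_E = (11 + 4·13 + 21)/6 = 84/6 = 14; σ²_E = ((21−11)/6)² = 2.778
te_F = (7 + 4·13 + 19)/6 = 78/6 = 13; σ²_F = ((19−7)/6)² = 4.000
te_G = (6 + 4·8 + 10)/6 = 48/6 = 8; σ²_G = ((10−6)/6)² = 0.444
te_H = (3 + 4·4 + 5)/6 = 24/6 = 4; σ²_H = ((5−3)/6)² = 0.111

Forward pass:
ES_A = 0; EF_A = 12
ES_B = 0; EF_B = 11
ES_C = 0; EF_C = 10
ES_D = 0; EF_D = 5
ES_E = max(EF_A=12, EF_B=11) = 12; EF_E = 12+14 = 26
ES_F = max(EF_C=10, EF_E=26) = 26; EF_F = 26+13 = 39
ES_G = 5; EF_G = 5+8 = 13
ES_H = max(EF_D=5, EF_F=39, EF_G=13) = 39; EF_H = 39+4 = 43
Expected project duration μ = 43 hours. Critical path: A → E → F → H.

Variances on critical path: σ²_A=7.111, σ²_E=2.778, σ²_F=4.000, σ²_H=0.111.
Largest is σ²_A = 7.111.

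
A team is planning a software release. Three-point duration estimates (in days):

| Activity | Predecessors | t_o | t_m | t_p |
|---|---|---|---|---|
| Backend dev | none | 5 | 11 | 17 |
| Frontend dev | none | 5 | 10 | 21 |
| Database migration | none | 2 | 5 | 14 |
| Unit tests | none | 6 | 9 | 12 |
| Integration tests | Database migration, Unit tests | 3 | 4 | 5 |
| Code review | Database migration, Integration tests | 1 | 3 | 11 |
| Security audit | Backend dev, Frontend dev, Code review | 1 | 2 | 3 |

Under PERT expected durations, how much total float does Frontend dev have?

te_Backend dev = (5 + 4·11 + 17)/6 = 66/6 = 11
te_Frontend dev = (5 + 4·10 + 21)/6 = 66/6 = 11
te_Database migration = (2 + 4·5 + 14)/6 = 36/6 = 6
te_Unit tests = (6 + 4·9 + 12)/6 = 54/6 = 9
te_Integration tests = (3 + 4·4 + 5)/6 = 24/6 = 4
te_Code review = (1 + 4·3 + 11)/6 = 24/6 = 4
te_Security audit = (1 + 4·2 + 3)/6 = 12/6 = 2

Forward pass:
ES_Backend dev = 0; EF_Backend dev = 11
ES_Frontend dev = 0; EF_Frontend dev = 11
ES_Database migration = 0; EF_Database migration = 6
ES_Unit tests = 0; EF_Unit tests = 9
ES_Integration tests = max(EF_Database migration=6, EF_Unit tests=9) = 9; EF_Integration tests = 9+4 = 13
ES_Code review = max(EF_Database migration=6, EF_Integration tests=13) = 13; EF_Code review = 13+4 = 17
ES_Security audit = max(EF_Backend dev=11, EF_Frontend dev=11, EF_Code review=17) = 17; EF_Security audit = 17+2 = 19
Expected project duration μ = 19 days. Critical path: Unit tests → Integration tests → Code review → Security audit.

Backward pass:
LF_Security audit = 19; LS_Security audit = 19−2 = 17
LF_Code review = LS_Security audit = 17; LS_Code review = 17−4 = 13
LF_Integration tests = LS_Code review = 13; LS_Integration tests = 13−4 = 9
LF_Unit tests = LS_Integration tests = 9; LS_Unit tests = 9−9 = 0
LF_Database migration = min(LS_Integration tests=9, LS_Code review=13) = 9; LS_Database migration = 9−6 = 3
LF_Frontend dev = LS_Security audit = 17; LS_Frontend dev = 17−11 = 6
LF_Backend dev = LS_Security audit = 17; LS_Backend dev = 17−11 = 6
Slack_Frontend dev = LS_Frontend dev − ES_Frontend dev = 6 − 0 = 6

6 days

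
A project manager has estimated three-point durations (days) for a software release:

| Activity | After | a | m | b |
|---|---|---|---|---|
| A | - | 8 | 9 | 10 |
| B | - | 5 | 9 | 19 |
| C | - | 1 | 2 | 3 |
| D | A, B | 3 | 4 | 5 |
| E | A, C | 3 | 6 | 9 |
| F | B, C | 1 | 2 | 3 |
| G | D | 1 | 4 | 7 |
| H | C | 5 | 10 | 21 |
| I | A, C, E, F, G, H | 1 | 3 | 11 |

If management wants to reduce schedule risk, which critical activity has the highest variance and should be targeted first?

B

te_A = (8 + 4·9 + 10)/6 = 54/6 = 9; σ²_A = ((10−8)/6)² = 0.111
te_B = (5 + 4·9 + 19)/6 = 60/6 = 10; σ²_B = ((19−5)/6)² = 5.444
te_C = (1 + 4·2 + 3)/6 = 12/6 = 2; σ²_C = ((3−1)/6)² = 0.111
te_D = (3 + 4·4 + 5)/6 = 24/6 = 4; σ²_D = ((5−3)/6)² = 0.111
te_E = (3 + 4·6 + 9)/6 = 36/6 = 6; σ²_E = ((9−3)/6)² = 1.000
te_F = (1 + 4·2 + 3)/6 = 12/6 = 2; σ²_F = ((3−1)/6)² = 0.111
te_G = (1 + 4·4 + 7)/6 = 24/6 = 4; σ²_G = ((7−1)/6)² = 1.000
te_H = (5 + 4·10 + 21)/6 = 66/6 = 11; σ²_H = ((21−5)/6)² = 7.111
te_I = (1 + 4·3 + 11)/6 = 24/6 = 4; σ²_I = ((11−1)/6)² = 2.778

Forward pass:
ES_A = 0; EF_A = 9
ES_B = 0; EF_B = 10
ES_C = 0; EF_C = 2
ES_D = max(EF_A=9, EF_B=10) = 10; EF_D = 10+4 = 14
ES_E = max(EF_A=9, EF_C=2) = 9; EF_E = 9+6 = 15
ES_F = max(EF_B=10, EF_C=2) = 10; EF_F = 10+2 = 12
ES_G = 14; EF_G = 14+4 = 18
ES_H = 2; EF_H = 2+11 = 13
ES_I = max(EF_A=9, EF_C=2, EF_E=15, EF_F=12, EF_G=18, EF_H=13) = 18; EF_I = 18+4 = 22
Expected project duration μ = 22 days. Critical path: B → D → G → I.

Variances on critical path: σ²_B=5.444, σ²_D=0.111, σ²_G=1.000, σ²_I=2.778.
Largest is σ²_B = 5.444.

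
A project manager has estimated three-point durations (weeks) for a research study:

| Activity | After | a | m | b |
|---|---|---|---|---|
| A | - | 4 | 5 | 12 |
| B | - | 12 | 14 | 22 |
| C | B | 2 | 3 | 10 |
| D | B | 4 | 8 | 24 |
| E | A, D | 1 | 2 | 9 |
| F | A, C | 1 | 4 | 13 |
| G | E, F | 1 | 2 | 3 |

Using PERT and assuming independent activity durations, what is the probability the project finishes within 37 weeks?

0.961

te_A = (4 + 4·5 + 12)/6 = 36/6 = 6; σ²_A = ((12−4)/6)² = 1.778
te_B = (12 + 4·14 + 22)/6 = 90/6 = 15; σ²_B = ((22−12)/6)² = 2.778
te_C = (2 + 4·3 + 10)/6 = 24/6 = 4; σ²_C = ((10−2)/6)² = 1.778
te_D = (4 + 4·8 + 24)/6 = 60/6 = 10; σ²_D = ((24−4)/6)² = 11.111
te_E = (1 + 4·2 + 9)/6 = 18/6 = 3; σ²_E = ((9−1)/6)² = 1.778
te_F = (1 + 4·4 + 13)/6 = 30/6 = 5; σ²_F = ((13−1)/6)² = 4.000
te_G = (1 + 4·2 + 3)/6 = 12/6 = 2; σ²_G = ((3−1)/6)² = 0.111

Forward pass:
ES_A = 0; EF_A = 6
ES_B = 0; EF_B = 15
ES_C = 15; EF_C = 15+4 = 19
ES_D = 15; EF_D = 15+10 = 25
ES_E = max(EF_A=6, EF_D=25) = 25; EF_E = 25+3 = 28
ES_F = max(EF_A=6, EF_C=19) = 19; EF_F = 19+5 = 24
ES_G = max(EF_E=28, EF_F=24) = 28; EF_G = 28+2 = 30
Expected project duration μ = 30 weeks. Critical path: B → D → E → G.

Variance along critical path = 2.778 + 11.111 + 1.778 + 0.111 = 15.778; σ = √15.778 = 3.972 weeks.
Z = (37 − 30) / 3.972 = 1.762
P(T ≤ 37) = Φ(1.762) ≈ 0.961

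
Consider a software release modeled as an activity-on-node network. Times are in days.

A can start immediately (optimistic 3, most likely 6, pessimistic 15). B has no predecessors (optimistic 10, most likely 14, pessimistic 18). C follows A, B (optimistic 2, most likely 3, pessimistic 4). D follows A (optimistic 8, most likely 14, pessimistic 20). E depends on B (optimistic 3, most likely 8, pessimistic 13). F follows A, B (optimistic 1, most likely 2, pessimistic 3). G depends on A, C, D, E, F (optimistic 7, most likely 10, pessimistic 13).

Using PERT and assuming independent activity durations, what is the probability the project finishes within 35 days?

te_A = (3 + 4·6 + 15)/6 = 42/6 = 7; σ²_A = ((15−3)/6)² = 4.000
te_B = (10 + 4·14 + 18)/6 = 84/6 = 14; σ²_B = ((18−10)/6)² = 1.778
te_C = (2 + 4·3 + 4)/6 = 18/6 = 3; σ²_C = ((4−2)/6)² = 0.111
te_D = (8 + 4·14 + 20)/6 = 84/6 = 14; σ²_D = ((20−8)/6)² = 4.000
te_E = (3 + 4·8 + 13)/6 = 48/6 = 8; σ²_E = ((13−3)/6)² = 2.778
te_F = (1 + 4·2 + 3)/6 = 12/6 = 2; σ²_F = ((3−1)/6)² = 0.111
te_G = (7 + 4·10 + 13)/6 = 60/6 = 10; σ²_G = ((13−7)/6)² = 1.000

Forward pass:
ES_A = 0; EF_A = 7
ES_B = 0; EF_B = 14
ES_C = max(EF_A=7, EF_B=14) = 14; EF_C = 14+3 = 17
ES_D = 7; EF_D = 7+14 = 21
ES_E = 14; EF_E = 14+8 = 22
ES_F = max(EF_A=7, EF_B=14) = 14; EF_F = 14+2 = 16
ES_G = max(EF_A=7, EF_C=17, EF_D=21, EF_E=22, EF_F=16) = 22; EF_G = 22+10 = 32
Expected project duration μ = 32 days. Critical path: B → E → G.

Variance along critical path = 1.778 + 2.778 + 1.000 = 5.556; σ = √5.556 = 2.357 days.
Z = (35 − 32) / 2.357 = 1.273
P(T ≤ 35) = Φ(1.273) ≈ 0.898

0.898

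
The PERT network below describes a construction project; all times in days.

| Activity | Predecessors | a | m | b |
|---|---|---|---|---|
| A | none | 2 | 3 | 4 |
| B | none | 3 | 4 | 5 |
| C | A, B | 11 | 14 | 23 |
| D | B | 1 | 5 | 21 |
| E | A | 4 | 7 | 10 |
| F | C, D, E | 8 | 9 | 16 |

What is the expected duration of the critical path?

te_A = (2 + 4·3 + 4)/6 = 18/6 = 3
te_B = (3 + 4·4 + 5)/6 = 24/6 = 4
te_C = (11 + 4·14 + 23)/6 = 90/6 = 15
te_D = (1 + 4·5 + 21)/6 = 42/6 = 7
te_E = (4 + 4·7 + 10)/6 = 42/6 = 7
te_F = (8 + 4·9 + 16)/6 = 60/6 = 10

Forward pass:
ES_A = 0; EF_A = 3
ES_B = 0; EF_B = 4
ES_C = max(EF_A=3, EF_B=4) = 4; EF_C = 4+15 = 19
ES_D = 4; EF_D = 4+7 = 11
ES_E = 3; EF_E = 3+7 = 10
ES_F = max(EF_C=19, EF_D=11, EF_E=10) = 19; EF_F = 19+10 = 29
Expected project duration μ = 29 days. Critical path: B → C → F.

29 days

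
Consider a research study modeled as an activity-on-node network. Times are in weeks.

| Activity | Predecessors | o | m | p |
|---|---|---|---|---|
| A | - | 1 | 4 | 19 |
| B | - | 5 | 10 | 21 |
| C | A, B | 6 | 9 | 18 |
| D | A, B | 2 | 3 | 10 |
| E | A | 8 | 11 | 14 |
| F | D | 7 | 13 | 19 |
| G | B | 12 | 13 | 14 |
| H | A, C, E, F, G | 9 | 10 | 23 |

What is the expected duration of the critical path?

te_A = (1 + 4·4 + 19)/6 = 36/6 = 6
te_B = (5 + 4·10 + 21)/6 = 66/6 = 11
te_C = (6 + 4·9 + 18)/6 = 60/6 = 10
te_D = (2 + 4·3 + 10)/6 = 24/6 = 4
te_E = (8 + 4·11 + 14)/6 = 66/6 = 11
te_F = (7 + 4·13 + 19)/6 = 78/6 = 13
te_G = (12 + 4·13 + 14)/6 = 78/6 = 13
te_H = (9 + 4·10 + 23)/6 = 72/6 = 12

Forward pass:
ES_A = 0; EF_A = 6
ES_B = 0; EF_B = 11
ES_C = max(EF_A=6, EF_B=11) = 11; EF_C = 11+10 = 21
ES_D = max(EF_A=6, EF_B=11) = 11; EF_D = 11+4 = 15
ES_E = 6; EF_E = 6+11 = 17
ES_F = 15; EF_F = 15+13 = 28
ES_G = 11; EF_G = 11+13 = 24
ES_H = max(EF_A=6, EF_C=21, EF_E=17, EF_F=28, EF_G=24) = 28; EF_H = 28+12 = 40
Expected project duration μ = 40 weeks. Critical path: B → D → F → H.

40 weeks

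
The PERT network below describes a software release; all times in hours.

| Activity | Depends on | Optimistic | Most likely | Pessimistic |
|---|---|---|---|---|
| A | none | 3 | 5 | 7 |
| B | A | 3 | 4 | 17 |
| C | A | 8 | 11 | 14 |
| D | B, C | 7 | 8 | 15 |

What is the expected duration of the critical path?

25 hours

te_A = (3 + 4·5 + 7)/6 = 30/6 = 5
te_B = (3 + 4·4 + 17)/6 = 36/6 = 6
te_C = (8 + 4·11 + 14)/6 = 66/6 = 11
te_D = (7 + 4·8 + 15)/6 = 54/6 = 9

Forward pass:
ES_A = 0; EF_A = 5
ES_B = 5; EF_B = 5+6 = 11
ES_C = 5; EF_C = 5+11 = 16
ES_D = max(EF_B=11, EF_C=16) = 16; EF_D = 16+9 = 25
Expected project duration μ = 25 hours. Critical path: A → C → D.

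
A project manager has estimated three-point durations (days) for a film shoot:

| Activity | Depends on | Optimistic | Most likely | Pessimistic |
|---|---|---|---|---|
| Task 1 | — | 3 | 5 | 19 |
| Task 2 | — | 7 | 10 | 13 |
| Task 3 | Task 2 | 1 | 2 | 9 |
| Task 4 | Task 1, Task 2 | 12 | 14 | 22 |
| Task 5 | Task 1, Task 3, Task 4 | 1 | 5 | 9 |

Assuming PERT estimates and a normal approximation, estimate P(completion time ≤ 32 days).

0.802

te_Task 1 = (3 + 4·5 + 19)/6 = 42/6 = 7; σ²_Task 1 = ((19−3)/6)² = 7.111
te_Task 2 = (7 + 4·10 + 13)/6 = 60/6 = 10; σ²_Task 2 = ((13−7)/6)² = 1.000
te_Task 3 = (1 + 4·2 + 9)/6 = 18/6 = 3; σ²_Task 3 = ((9−1)/6)² = 1.778
te_Task 4 = (12 + 4·14 + 22)/6 = 90/6 = 15; σ²_Task 4 = ((22−12)/6)² = 2.778
te_Task 5 = (1 + 4·5 + 9)/6 = 30/6 = 5; σ²_Task 5 = ((9−1)/6)² = 1.778

Forward pass:
ES_Task 1 = 0; EF_Task 1 = 7
ES_Task 2 = 0; EF_Task 2 = 10
ES_Task 3 = 10; EF_Task 3 = 10+3 = 13
ES_Task 4 = max(EF_Task 1=7, EF_Task 2=10) = 10; EF_Task 4 = 10+15 = 25
ES_Task 5 = max(EF_Task 1=7, EF_Task 3=13, EF_Task 4=25) = 25; EF_Task 5 = 25+5 = 30
Expected project duration μ = 30 days. Critical path: Task 2 → Task 4 → Task 5.

Variance along critical path = 1.000 + 2.778 + 1.778 = 5.556; σ = √5.556 = 2.357 days.
Z = (32 − 30) / 2.357 = 0.849
P(T ≤ 32) = Φ(0.849) ≈ 0.802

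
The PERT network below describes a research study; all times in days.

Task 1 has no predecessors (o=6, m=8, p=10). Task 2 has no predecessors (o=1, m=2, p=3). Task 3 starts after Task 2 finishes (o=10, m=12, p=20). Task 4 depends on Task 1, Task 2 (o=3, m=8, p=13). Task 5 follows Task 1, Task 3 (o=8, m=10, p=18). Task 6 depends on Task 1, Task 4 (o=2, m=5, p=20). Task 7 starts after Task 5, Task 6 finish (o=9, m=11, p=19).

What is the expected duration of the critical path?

te_Task 1 = (6 + 4·8 + 10)/6 = 48/6 = 8
te_Task 2 = (1 + 4·2 + 3)/6 = 12/6 = 2
te_Task 3 = (10 + 4·12 + 20)/6 = 78/6 = 13
te_Task 4 = (3 + 4·8 + 13)/6 = 48/6 = 8
te_Task 5 = (8 + 4·10 + 18)/6 = 66/6 = 11
te_Task 6 = (2 + 4·5 + 20)/6 = 42/6 = 7
te_Task 7 = (9 + 4·11 + 19)/6 = 72/6 = 12

Forward pass:
ES_Task 1 = 0; EF_Task 1 = 8
ES_Task 2 = 0; EF_Task 2 = 2
ES_Task 3 = 2; EF_Task 3 = 2+13 = 15
ES_Task 4 = max(EF_Task 1=8, EF_Task 2=2) = 8; EF_Task 4 = 8+8 = 16
ES_Task 5 = max(EF_Task 1=8, EF_Task 3=15) = 15; EF_Task 5 = 15+11 = 26
ES_Task 6 = max(EF_Task 1=8, EF_Task 4=16) = 16; EF_Task 6 = 16+7 = 23
ES_Task 7 = max(EF_Task 5=26, EF_Task 6=23) = 26; EF_Task 7 = 26+12 = 38
Expected project duration μ = 38 days. Critical path: Task 2 → Task 3 → Task 5 → Task 7.

38 days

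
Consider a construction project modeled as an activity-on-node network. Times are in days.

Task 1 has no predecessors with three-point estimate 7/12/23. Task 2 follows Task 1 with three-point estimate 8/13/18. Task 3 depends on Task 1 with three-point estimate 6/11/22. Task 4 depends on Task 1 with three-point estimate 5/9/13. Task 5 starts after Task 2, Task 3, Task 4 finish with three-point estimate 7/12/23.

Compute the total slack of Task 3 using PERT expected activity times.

1 days

te_Task 1 = (7 + 4·12 + 23)/6 = 78/6 = 13
te_Task 2 = (8 + 4·13 + 18)/6 = 78/6 = 13
te_Task 3 = (6 + 4·11 + 22)/6 = 72/6 = 12
te_Task 4 = (5 + 4·9 + 13)/6 = 54/6 = 9
te_Task 5 = (7 + 4·12 + 23)/6 = 78/6 = 13

Forward pass:
ES_Task 1 = 0; EF_Task 1 = 13
ES_Task 2 = 13; EF_Task 2 = 13+13 = 26
ES_Task 3 = 13; EF_Task 3 = 13+12 = 25
ES_Task 4 = 13; EF_Task 4 = 13+9 = 22
ES_Task 5 = max(EF_Task 2=26, EF_Task 3=25, EF_Task 4=22) = 26; EF_Task 5 = 26+13 = 39
Expected project duration μ = 39 days. Critical path: Task 1 → Task 2 → Task 5.

Backward pass:
LF_Task 5 = 39; LS_Task 5 = 39−13 = 26
LF_Task 4 = LS_Task 5 = 26; LS_Task 4 = 26−9 = 17
LF_Task 3 = LS_Task 5 = 26; LS_Task 3 = 26−12 = 14
LF_Task 2 = LS_Task 5 = 26; LS_Task 2 = 26−13 = 13
LF_Task 1 = min(LS_Task 2=13, LS_Task 3=14, LS_Task 4=17) = 13; LS_Task 1 = 13−13 = 0
Slack_Task 3 = LS_Task 3 − ES_Task 3 = 14 − 13 = 1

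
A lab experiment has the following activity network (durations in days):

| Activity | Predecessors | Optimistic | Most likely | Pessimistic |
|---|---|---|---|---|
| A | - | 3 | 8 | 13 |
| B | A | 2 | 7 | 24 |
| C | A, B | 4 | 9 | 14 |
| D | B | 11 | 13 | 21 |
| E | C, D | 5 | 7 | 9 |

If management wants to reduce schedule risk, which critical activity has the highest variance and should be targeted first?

te_A = (3 + 4·8 + 13)/6 = 48/6 = 8; σ²_A = ((13−3)/6)² = 2.778
te_B = (2 + 4·7 + 24)/6 = 54/6 = 9; σ²_B = ((24−2)/6)² = 13.444
te_C = (4 + 4·9 + 14)/6 = 54/6 = 9; σ²_C = ((14−4)/6)² = 2.778
te_D = (11 + 4·13 + 21)/6 = 84/6 = 14; σ²_D = ((21−11)/6)² = 2.778
te_E = (5 + 4·7 + 9)/6 = 42/6 = 7; σ²_E = ((9−5)/6)² = 0.444

Forward pass:
ES_A = 0; EF_A = 8
ES_B = 8; EF_B = 8+9 = 17
ES_C = max(EF_A=8, EF_B=17) = 17; EF_C = 17+9 = 26
ES_D = 17; EF_D = 17+14 = 31
ES_E = max(EF_C=26, EF_D=31) = 31; EF_E = 31+7 = 38
Expected project duration μ = 38 days. Critical path: A → B → D → E.

Variances on critical path: σ²_A=2.778, σ²_B=13.444, σ²_D=2.778, σ²_E=0.444.
Largest is σ²_B = 13.444.

B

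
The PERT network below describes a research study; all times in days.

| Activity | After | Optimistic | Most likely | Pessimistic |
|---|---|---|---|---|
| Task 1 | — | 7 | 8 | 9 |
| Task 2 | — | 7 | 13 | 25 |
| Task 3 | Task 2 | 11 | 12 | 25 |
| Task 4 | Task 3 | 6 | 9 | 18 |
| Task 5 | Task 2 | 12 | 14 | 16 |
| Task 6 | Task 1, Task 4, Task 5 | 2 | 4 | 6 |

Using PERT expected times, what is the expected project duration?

42 days

te_Task 1 = (7 + 4·8 + 9)/6 = 48/6 = 8
te_Task 2 = (7 + 4·13 + 25)/6 = 84/6 = 14
te_Task 3 = (11 + 4·12 + 25)/6 = 84/6 = 14
te_Task 4 = (6 + 4·9 + 18)/6 = 60/6 = 10
te_Task 5 = (12 + 4·14 + 16)/6 = 84/6 = 14
te_Task 6 = (2 + 4·4 + 6)/6 = 24/6 = 4

Forward pass:
ES_Task 1 = 0; EF_Task 1 = 8
ES_Task 2 = 0; EF_Task 2 = 14
ES_Task 3 = 14; EF_Task 3 = 14+14 = 28
ES_Task 4 = 28; EF_Task 4 = 28+10 = 38
ES_Task 5 = 14; EF_Task 5 = 14+14 = 28
ES_Task 6 = max(EF_Task 1=8, EF_Task 4=38, EF_Task 5=28) = 38; EF_Task 6 = 38+4 = 42
Expected project duration μ = 42 days. Critical path: Task 2 → Task 3 → Task 4 → Task 6.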